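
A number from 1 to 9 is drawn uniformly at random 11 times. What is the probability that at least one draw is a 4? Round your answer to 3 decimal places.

P(no draw is a 4) = (8/9)^11 ≈ 0.274.
P(at least one) = 1 − 0.274 = 0.726.

0.726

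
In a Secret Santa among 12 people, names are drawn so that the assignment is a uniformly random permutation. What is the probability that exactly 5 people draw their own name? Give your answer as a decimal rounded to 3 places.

Choose which 5 of the 12 are fixed: C(12,5) = 792 ways.
The remaining 7 must have no fixed point: D(7) = 1854.
P = 792·1854/479001600 = 103/33600 ≈ 0.003.

0.003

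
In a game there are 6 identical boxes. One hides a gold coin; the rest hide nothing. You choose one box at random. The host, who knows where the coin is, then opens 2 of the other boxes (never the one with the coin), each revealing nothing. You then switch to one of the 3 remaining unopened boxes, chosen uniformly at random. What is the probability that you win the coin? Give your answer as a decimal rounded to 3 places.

0.278

Your original box holds the coin with probability 1/6, so the other 5 collectively hold it with probability 5/6.
The host can always find 2 empty boxes to open, so the reveals don't change that 5/6; it is now spread over the 3 remaining unopened boxes.
P(win by switching) = (5/6) · (1/3) = 5/18 ≈ 0.278.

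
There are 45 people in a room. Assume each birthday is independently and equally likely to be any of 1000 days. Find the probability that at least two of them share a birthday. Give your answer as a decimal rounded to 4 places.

0.6340

It's easier to compute the probability that all 45 are distinct.
P(all distinct) = 1000/1000 · 999/1000 · ··· · 956/1000 ≈ 0.3660.
So the probability of at least one match is 1 − 0.3660 = 0.6340.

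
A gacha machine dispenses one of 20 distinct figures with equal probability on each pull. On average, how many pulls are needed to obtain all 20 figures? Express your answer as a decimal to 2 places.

After i distinct types are collected, each trial gives a new one with probability (20−i)/20, so the expected wait for the next new type is 20/(20−i).
E = 20/20 + 20/19 + 20/18 + 20/17 + 20/16 + 20/15 + 20/14 + 20/13 + 20/12 + 20/11 + 20/10 + 20/9 + 20/8 + 20/7 + 20/6 + 20/5 + 20/4 + 20/3 + 20/2 + 20/1 = 279175675/3879876 ≈ 71.95.

71.95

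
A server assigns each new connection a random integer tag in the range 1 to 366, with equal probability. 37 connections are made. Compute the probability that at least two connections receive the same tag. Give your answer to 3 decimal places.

0.848

It's easier to compute the probability that all 37 are distinct.
P(all distinct) = 366/366 · 365/366 · ··· · 330/366 ≈ 0.152.
So the probability of at least one match is 1 − 0.152 = 0.848.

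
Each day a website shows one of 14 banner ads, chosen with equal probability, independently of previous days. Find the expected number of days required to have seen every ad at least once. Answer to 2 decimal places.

After i distinct types are collected, each trial gives a new one with probability (14−i)/14, so the expected wait for the next new type is 14/(14−i).
E = 14/14 + 14/13 + 14/12 + 14/11 + 14/10 + 14/9 + 14/8 + 14/7 + 14/6 + 14/5 + 14/4 + 14/3 + 14/2 + 14/1 = 1171733/25740 ≈ 45.52.

45.52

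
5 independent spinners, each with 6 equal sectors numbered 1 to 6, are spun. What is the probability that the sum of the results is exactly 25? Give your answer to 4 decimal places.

0.0162

There are 6^5 = 7776 equally likely outcomes.
The number of ordered 5-tuples from {1,…,6} summing to 25 is 126.
P(sum = 25) = 126/7776 = 7/432 ≈ 0.0162.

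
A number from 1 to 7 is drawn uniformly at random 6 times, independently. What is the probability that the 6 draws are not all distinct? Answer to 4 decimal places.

0.9572

P(all 6 different) = 7/7 · 6/7 · ··· · 2/7 ≈ 0.0428.
P(at least two equal) = 1 − 0.0428 = 0.9572.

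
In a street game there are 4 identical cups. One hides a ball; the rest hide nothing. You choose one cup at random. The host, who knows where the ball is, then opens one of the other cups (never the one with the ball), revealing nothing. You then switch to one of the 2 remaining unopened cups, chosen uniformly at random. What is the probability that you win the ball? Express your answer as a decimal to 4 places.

Your original cup holds the ball with probability 1/4, so the other 3 collectively hold it with probability 3/4.
The host can always find an empty cup to open, so this doesn't change that 3/4; it is now spread over the 2 remaining unopened cups.
P(win by switching) = (3/4) · (1/2) = 3/8 ≈ 0.3750.

0.3750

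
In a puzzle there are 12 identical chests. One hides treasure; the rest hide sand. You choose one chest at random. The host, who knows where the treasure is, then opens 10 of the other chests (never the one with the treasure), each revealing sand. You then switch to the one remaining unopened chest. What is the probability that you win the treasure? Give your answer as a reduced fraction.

Your original chest holds the treasure with probability 1/12, so the other 11 collectively hold it with probability 11/12.
The host can always find 10 empty chests to open, so the reveals don't change that 11/12; it is now spread over the 1 remaining unopened chest.
P(win by switching) = (11/12) · (1/1) = 11/12.

11/12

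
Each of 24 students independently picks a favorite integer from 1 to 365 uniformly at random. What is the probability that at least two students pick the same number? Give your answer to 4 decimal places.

0.5383

It's easier to compute the probability that all 24 are distinct.
P(all distinct) = 365/365 · 364/365 · ··· · 342/365 ≈ 0.4617.
So the probability of at least one match is 1 − 0.4617 = 0.5383.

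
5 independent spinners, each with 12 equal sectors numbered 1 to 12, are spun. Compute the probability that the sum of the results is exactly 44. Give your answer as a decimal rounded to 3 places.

There are 12^5 = 248832 equally likely outcomes.
The number of ordered 5-tuples from {1,…,12} summing to 44 is 4495.
P(sum = 44) = 4495/248832 ≈ 0.018.

0.018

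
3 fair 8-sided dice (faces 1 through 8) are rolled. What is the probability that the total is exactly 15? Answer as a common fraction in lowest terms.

There are 8^3 = 512 equally likely outcomes.
The number of ordered 3-tuples from {1,…,8} summing to 15 is 46.
P(sum = 15) = 46/512 = 23/256.

23/256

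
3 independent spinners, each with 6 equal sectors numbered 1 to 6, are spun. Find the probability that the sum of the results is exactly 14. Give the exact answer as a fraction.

There are 6^3 = 216 equally likely outcomes.
The number of ordered 3-tuples from {1,…,6} summing to 14 is 15.
P(sum = 14) = 15/216 = 5/72.

5/72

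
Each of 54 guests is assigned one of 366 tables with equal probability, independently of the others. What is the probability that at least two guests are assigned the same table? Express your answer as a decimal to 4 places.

It's easier to compute the probability that all 54 are distinct.
P(all distinct) = 366/366 · 365/366 · ··· · 313/366 ≈ 0.0163.
So the probability of at least one match is 1 − 0.0163 = 0.9837.

0.9837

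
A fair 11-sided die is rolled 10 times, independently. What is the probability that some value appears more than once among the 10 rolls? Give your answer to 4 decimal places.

P(all 10 different) = 11/11 · 10/11 · ··· · 2/11 ≈ 0.0015.
P(at least two equal) = 1 − 0.0015 = 0.9985.

0.9985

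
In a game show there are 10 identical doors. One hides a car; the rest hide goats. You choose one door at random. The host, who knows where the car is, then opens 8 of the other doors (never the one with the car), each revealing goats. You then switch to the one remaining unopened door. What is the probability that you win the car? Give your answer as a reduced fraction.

Your original door holds the car with probability 1/10, so the other 9 collectively hold it with probability 9/10.
The host can always find 8 empty doors to open, so the reveals don't change that 9/10; it is now spread over the 1 remaining unopened door.
P(win by switching) = (9/10) · (1/1) = 9/10.

9/10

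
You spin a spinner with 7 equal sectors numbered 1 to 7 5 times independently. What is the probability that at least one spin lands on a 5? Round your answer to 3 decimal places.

0.537

P(no spin lands on a 5) = (6/7)^5 ≈ 0.463.
P(at least one) = 1 − 0.463 = 0.537.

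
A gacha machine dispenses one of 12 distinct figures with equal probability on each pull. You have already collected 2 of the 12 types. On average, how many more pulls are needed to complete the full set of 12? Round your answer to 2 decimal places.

35.15

Starting from 2 distinct types, each trial gives a new one with probability (12−i)/12 when i types are held, so the wait for the next new type is 12/(12−i).
E = 12/10 + 12/9 + 12/8 + 12/7 + 12/6 + 12/5 + 12/4 + 12/3 + 12/2 + 12/1 = 7381/210 ≈ 35.15.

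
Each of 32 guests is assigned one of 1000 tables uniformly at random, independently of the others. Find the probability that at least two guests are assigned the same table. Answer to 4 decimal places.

0.3943

It's easier to compute the probability that all 32 are distinct.
P(all distinct) = 1000/1000 · 999/1000 · ··· · 969/1000 ≈ 0.6057.
So the probability of at least one match is 1 − 0.6057 = 0.3943.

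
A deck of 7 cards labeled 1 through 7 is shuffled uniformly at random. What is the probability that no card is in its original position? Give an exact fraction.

This is the derangement probability: permutations of 7 with no fixed point.
D(7) = 7! · (1 − 1/1! + 1/2! − ··· + (−1)^7/7!) = 1854.
P = 1854/5040 = 103/280.

103/280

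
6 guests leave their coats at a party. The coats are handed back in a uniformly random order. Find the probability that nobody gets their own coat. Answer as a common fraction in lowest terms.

This is the derangement probability: permutations of 6 with no fixed point.
D(6) = 6! · (1 − 1/1! + 1/2! − ··· + (−1)^6/6!) = 265.
P = 265/720 = 53/144.

53/144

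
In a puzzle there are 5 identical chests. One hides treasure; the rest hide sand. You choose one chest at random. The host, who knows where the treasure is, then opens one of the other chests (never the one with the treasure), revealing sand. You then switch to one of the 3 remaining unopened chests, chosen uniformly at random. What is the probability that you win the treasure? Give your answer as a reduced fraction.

4/15

Your original chest holds the treasure with probability 1/5, so the other 4 collectively hold it with probability 4/5.
The host can always find an empty chest to open, so this doesn't change that 4/5; it is now spread over the 3 remaining unopened chests.
P(win by switching) = (4/5) · (1/3) = 4/15.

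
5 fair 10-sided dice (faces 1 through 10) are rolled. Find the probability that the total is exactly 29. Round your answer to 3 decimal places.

There are 10^5 = 100000 equally likely outcomes.
The number of ordered 5-tuples from {1,…,10} summing to 29 is 5875.
P(sum = 29) = 5875/100000 = 47/800 ≈ 0.059.

0.059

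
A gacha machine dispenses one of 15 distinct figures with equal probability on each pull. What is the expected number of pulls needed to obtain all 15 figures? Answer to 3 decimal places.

After i distinct types are collected, each trial gives a new one with probability (15−i)/15, so the expected wait for the next new type is 15/(15−i).
E = 15/15 + 15/14 + 15/13 + 15/12 + 15/11 + 15/10 + 15/9 + 15/8 + 15/7 + 15/6 + 15/5 + 15/4 + 15/3 + 15/2 + 15/1 = 1195757/24024 ≈ 49.773.

49.773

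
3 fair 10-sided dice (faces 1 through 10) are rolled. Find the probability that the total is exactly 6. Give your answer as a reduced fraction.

There are 10^3 = 1000 equally likely outcomes.
The number of ordered 3-tuples from {1,…,10} summing to 6 is 10.
P(sum = 6) = 10/1000 = 1/100.

1/100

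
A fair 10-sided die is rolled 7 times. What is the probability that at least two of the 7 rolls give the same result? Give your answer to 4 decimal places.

P(all 7 different) = 10/10 · 9/10 · ··· · 4/10 ≈ 0.0605.
P(at least two equal) = 1 − 0.0605 = 0.9395.

0.9395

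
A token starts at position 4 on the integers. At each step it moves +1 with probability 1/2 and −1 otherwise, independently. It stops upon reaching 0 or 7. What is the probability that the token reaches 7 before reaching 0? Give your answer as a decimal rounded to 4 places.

With a fair step, P(i) = ½P(i−1) + ½P(i+1) with P(0)=0, P(7)=1 has the linear solution P(i) = i/7.
P(4) = 4/7 ≈ 0.5714.

0.5714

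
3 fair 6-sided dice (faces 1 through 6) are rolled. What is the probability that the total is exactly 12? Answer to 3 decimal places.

0.116

There are 6^3 = 216 equally likely outcomes.
The number of ordered 3-tuples from {1,…,6} summing to 12 is 25.
P(sum = 12) = 25/216 ≈ 0.116.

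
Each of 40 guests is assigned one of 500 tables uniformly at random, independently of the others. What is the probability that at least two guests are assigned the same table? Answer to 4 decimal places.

It's easier to compute the probability that all 40 are distinct.
P(all distinct) = 500/500 · 499/500 · ··· · 461/500 ≈ 0.2013.
So the probability of at least one match is 1 − 0.2013 = 0.7987.

0.7987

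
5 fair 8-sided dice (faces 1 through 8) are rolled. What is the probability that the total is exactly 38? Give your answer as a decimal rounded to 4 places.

0.0005

There are 8^5 = 32768 equally likely outcomes.
The number of ordered 5-tuples from {1,…,8} summing to 38 is 15.
P(sum = 38) = 15/32768 ≈ 0.0005.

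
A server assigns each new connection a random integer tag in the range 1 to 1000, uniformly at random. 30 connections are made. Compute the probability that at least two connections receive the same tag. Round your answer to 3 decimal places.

0.356

It's easier to compute the probability that all 30 are distinct.
P(all distinct) = 1000/1000 · 999/1000 · ··· · 971/1000 ≈ 0.644.
So the probability of at least one match is 1 − 0.644 = 0.356.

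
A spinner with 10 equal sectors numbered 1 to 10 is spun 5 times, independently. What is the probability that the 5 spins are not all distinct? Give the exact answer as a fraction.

436/625

P(all 5 different) = 10/10 · 9/10 · ··· · 6/10 = 189/625.
P(at least two equal) = 1 − 189/625 = 436/625.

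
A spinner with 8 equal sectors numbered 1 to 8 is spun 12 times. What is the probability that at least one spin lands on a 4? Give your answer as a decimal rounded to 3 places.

0.799

P(no spin lands on a 4) = (7/8)^12 ≈ 0.201.
P(at least one) = 1 − 0.201 = 0.799.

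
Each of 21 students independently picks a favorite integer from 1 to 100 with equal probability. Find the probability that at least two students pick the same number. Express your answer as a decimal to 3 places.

It's easier to compute the probability that all 21 are distinct.
P(all distinct) = 100/100 · 99/100 · ··· · 80/100 ≈ 0.104.
So the probability of at least one match is 1 − 0.104 = 0.896.

0.896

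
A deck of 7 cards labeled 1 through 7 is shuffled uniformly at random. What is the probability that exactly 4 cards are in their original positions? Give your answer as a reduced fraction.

Choose which 4 of the 7 are fixed: C(7,4) = 35 ways.
The remaining 3 must have no fixed point: D(3) = 2.
P = 35·2/5040 = 1/72.

1/72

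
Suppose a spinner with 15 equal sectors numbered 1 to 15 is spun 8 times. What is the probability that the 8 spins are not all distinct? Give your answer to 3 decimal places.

0.899

P(all 8 different) = 15/15 · 14/15 · ··· · 8/15 ≈ 0.101.
P(at least two equal) = 1 − 0.101 = 0.899.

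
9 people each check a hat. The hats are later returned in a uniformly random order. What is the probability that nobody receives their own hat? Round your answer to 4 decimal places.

This is the derangement probability: permutations of 9 with no fixed point.
D(9) = 9! · (1 − 1/1! + 1/2! − ··· + (−1)^9/9!) = 133496.
P = 133496/362880 = 16687/45360 ≈ 0.3679.

0.3679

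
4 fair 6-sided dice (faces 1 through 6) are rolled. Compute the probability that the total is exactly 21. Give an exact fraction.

5/324

There are 6^4 = 1296 equally likely outcomes.
The number of ordered 4-tuples from {1,…,6} summing to 21 is 20.
P(sum = 21) = 20/1296 = 5/324.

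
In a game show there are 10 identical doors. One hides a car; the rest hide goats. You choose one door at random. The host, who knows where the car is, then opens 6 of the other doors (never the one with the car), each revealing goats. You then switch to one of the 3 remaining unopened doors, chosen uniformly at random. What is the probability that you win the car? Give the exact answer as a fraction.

3/10

Your original door holds the car with probability 1/10, so the other 9 collectively hold it with probability 9/10.
The host can always find 6 empty doors to open, so the reveals don't change that 9/10; it is now spread over the 3 remaining unopened doors.
P(win by switching) = (9/10) · (1/3) = 3/10.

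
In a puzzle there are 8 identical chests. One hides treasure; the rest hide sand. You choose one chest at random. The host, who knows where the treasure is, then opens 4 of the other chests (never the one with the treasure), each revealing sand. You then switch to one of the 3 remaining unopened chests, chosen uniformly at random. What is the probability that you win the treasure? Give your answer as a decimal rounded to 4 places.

0.2917

Your original chest holds the treasure with probability 1/8, so the other 7 collectively hold it with probability 7/8.
The host can always find 4 empty chests to open, so the reveals don't change that 7/8; it is now spread over the 3 remaining unopened chests.
P(win by switching) = (7/8) · (1/3) = 7/24 ≈ 0.2917.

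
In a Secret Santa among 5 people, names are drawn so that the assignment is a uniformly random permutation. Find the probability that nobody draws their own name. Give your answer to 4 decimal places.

This is the derangement probability: permutations of 5 with no fixed point.
D(5) = 5! · (1 − 1/1! + 1/2! − ··· + (−1)^5/5!) = 44.
P = 44/120 = 11/30 ≈ 0.3667.

0.3667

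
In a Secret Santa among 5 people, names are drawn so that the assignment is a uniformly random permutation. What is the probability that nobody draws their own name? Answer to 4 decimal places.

0.3667

This is the derangement probability: permutations of 5 with no fixed point.
D(5) = 5! · (1 − 1/1! + 1/2! − ··· + (−1)^5/5!) = 44.
P = 44/120 = 11/30 ≈ 0.3667.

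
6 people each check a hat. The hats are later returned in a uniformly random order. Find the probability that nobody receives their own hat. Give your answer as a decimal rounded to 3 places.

This is the derangement probability: permutations of 6 with no fixed point.
D(6) = 6! · (1 − 1/1! + 1/2! − ··· + (−1)^6/6!) = 265.
P = 265/720 = 53/144 ≈ 0.368.

0.368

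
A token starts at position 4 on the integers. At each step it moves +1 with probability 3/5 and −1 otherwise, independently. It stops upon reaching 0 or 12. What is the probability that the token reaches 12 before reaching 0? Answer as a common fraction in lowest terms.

6561/8113

Let r = q/p = (2/5)/(3/5) = 2/3. The recurrence P(i) = p·P(i+1) + q·P(i−1) with P(0)=0, P(12)=1 gives P(i) = (1 − r^i)/(1 − r^12).
P(4) = (1 − (2/3)^4) / (1 − (2/3)^12) = 6561/8113.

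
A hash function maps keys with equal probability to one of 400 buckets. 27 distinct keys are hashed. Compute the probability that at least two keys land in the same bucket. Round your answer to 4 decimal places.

0.5924

It's easier to compute the probability that all 27 are distinct.
P(all distinct) = 400/400 · 399/400 · ··· · 374/400 ≈ 0.4076.
So the probability of at least one match is 1 − 0.4076 = 0.5924.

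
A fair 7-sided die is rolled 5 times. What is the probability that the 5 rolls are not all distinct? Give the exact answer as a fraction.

P(all 5 different) = 7/7 · 6/7 · ··· · 3/7 = 360/2401.
P(at least two equal) = 1 − 360/2401 = 2041/2401.

2041/2401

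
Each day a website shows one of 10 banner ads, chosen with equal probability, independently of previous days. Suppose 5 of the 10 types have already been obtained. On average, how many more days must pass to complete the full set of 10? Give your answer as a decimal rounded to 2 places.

Starting from 5 distinct types, each trial gives a new one with probability (10−i)/10 when i types are held, so the wait for the next new type is 10/(10−i).
E = 10/5 + 10/4 + 10/3 + 10/2 + 10/1 = 137/6 ≈ 22.83.

22.83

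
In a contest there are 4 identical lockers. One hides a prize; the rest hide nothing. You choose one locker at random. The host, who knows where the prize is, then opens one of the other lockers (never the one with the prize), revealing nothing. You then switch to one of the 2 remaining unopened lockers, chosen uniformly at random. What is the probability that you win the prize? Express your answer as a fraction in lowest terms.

3/8

Your original locker holds the prize with probability 1/4, so the other 3 collectively hold it with probability 3/4.
The host can always find an empty locker to open, so this doesn't change that 3/4; it is now spread over the 2 remaining unopened lockers.
P(win by switching) = (3/4) · (1/2) = 3/8.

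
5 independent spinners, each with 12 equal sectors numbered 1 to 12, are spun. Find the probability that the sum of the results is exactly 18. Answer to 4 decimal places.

0.0095

There are 12^5 = 248832 equally likely outcomes.
The number of ordered 5-tuples from {1,…,12} summing to 18 is 2355.
P(sum = 18) = 2355/248832 = 785/82944 ≈ 0.0095.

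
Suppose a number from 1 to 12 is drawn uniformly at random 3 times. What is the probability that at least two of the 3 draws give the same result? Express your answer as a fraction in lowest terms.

P(all 3 different) = 12/12 · 11/12 · ··· · 10/12 = 55/72.
P(at least two equal) = 1 − 55/72 = 17/72.

17/72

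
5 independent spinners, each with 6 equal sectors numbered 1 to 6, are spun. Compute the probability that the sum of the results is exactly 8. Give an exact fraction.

35/7776

There are 6^5 = 7776 equally likely outcomes.
The number of ordered 5-tuples from {1,…,6} summing to 8 is 35.
P(sum = 8) = 35/7776.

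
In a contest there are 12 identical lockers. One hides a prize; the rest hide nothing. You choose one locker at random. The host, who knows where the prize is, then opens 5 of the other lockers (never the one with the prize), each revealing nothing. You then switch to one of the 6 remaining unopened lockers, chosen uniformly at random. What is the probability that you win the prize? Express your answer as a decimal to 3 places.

Your original locker holds the prize with probability 1/12, so the other 11 collectively hold it with probability 11/12.
The host can always find 5 empty lockers to open, so the reveals don't change that 11/12; it is now spread over the 6 remaining unopened lockers.
P(win by switching) = (11/12) · (1/6) = 11/72 ≈ 0.153.

0.153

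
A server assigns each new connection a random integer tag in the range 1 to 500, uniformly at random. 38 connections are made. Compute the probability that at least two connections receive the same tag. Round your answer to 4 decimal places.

It's easier to compute the probability that all 38 are distinct.
P(all distinct) = 500/500 · 499/500 · ··· · 463/500 ≈ 0.2363.
So the probability of at least one match is 1 − 0.2363 = 0.7637.

0.7637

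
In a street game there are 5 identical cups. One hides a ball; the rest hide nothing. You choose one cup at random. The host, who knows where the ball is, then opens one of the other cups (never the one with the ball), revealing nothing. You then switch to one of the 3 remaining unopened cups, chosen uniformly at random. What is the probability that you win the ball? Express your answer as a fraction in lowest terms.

Your original cup holds the ball with probability 1/5, so the other 4 collectively hold it with probability 4/5.
The host can always find an empty cup to open, so this doesn't change that 4/5; it is now spread over the 3 remaining unopened cups.
P(win by switching) = (4/5) · (1/3) = 4/15.

4/15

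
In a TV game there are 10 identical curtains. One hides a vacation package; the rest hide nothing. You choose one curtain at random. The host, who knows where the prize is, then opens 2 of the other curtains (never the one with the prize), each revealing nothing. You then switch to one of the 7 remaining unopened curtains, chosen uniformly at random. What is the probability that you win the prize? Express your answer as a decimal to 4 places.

0.1286

Your original curtain holds the prize with probability 1/10, so the other 9 collectively hold it with probability 9/10.
The host can always find 2 empty curtains to open, so the reveals don't change that 9/10; it is now spread over the 7 remaining unopened curtains.
P(win by switching) = (9/10) · (1/7) = 9/70 ≈ 0.1286.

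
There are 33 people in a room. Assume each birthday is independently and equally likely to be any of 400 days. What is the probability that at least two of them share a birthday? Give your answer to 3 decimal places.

It's easier to compute the probability that all 33 are distinct.
P(all distinct) = 400/400 · 399/400 · ··· · 368/400 ≈ 0.257.
So the probability of at least one match is 1 − 0.257 = 0.743.

0.743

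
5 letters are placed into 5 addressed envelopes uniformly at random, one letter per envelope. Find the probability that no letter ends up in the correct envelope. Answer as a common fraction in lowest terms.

11/30

This is the derangement probability: permutations of 5 with no fixed point.
D(5) = 5! · (1 − 1/1! + 1/2! − ··· + (−1)^5/5!) = 44.
P = 44/120 = 11/30.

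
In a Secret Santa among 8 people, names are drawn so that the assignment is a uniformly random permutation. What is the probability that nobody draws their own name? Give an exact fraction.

This is the derangement probability: permutations of 8 with no fixed point.
D(8) = 8! · (1 − 1/1! + 1/2! − ··· + (−1)^8/8!) = 14833.
P = 14833/40320 = 2119/5760.

2119/5760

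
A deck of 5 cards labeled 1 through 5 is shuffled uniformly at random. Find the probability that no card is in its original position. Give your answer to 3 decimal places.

0.367

This is the derangement probability: permutations of 5 with no fixed point.
D(5) = 5! · (1 − 1/1! + 1/2! − ··· + (−1)^5/5!) = 44.
P = 44/120 = 11/30 ≈ 0.367.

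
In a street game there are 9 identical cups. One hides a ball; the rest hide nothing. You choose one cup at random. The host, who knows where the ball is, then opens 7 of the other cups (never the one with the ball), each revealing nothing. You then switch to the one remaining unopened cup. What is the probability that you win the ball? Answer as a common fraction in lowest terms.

Your original cup holds the ball with probability 1/9, so the other 8 collectively hold it with probability 8/9.
The host can always find 7 empty cups to open, so the reveals don't change that 8/9; it is now spread over the 1 remaining unopened cup.
P(win by switching) = (8/9) · (1/1) = 8/9.

8/9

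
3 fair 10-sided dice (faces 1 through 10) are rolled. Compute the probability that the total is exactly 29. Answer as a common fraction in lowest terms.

There are 10^3 = 1000 equally likely outcomes.
The number of ordered 3-tuples from {1,…,10} summing to 29 is 3.
P(sum = 29) = 3/1000.

3/1000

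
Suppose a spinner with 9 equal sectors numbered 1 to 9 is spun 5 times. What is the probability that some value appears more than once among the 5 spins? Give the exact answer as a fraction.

P(all 5 different) = 9/9 · 8/9 · ··· · 5/9 = 560/2187.
P(at least two equal) = 1 − 560/2187 = 1627/2187.

1627/2187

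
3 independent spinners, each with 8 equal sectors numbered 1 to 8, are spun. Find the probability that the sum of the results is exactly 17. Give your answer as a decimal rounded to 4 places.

0.0703

There are 8^3 = 512 equally likely outcomes.
The number of ordered 3-tuples from {1,…,8} summing to 17 is 36.
P(sum = 17) = 36/512 = 9/128 ≈ 0.0703.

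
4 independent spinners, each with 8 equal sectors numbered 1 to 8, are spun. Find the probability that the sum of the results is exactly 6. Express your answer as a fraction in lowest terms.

5/2048

There are 8^4 = 4096 equally likely outcomes.
The number of ordered 4-tuples from {1,…,8} summing to 6 is 10.
P(sum = 6) = 10/4096 = 5/2048.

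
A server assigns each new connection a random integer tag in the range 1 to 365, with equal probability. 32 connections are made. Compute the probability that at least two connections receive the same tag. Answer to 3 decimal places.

0.753

It's easier to compute the probability that all 32 are distinct.
P(all distinct) = 365/365 · 364/365 · ··· · 334/365 ≈ 0.247.
So the probability of at least one match is 1 − 0.247 = 0.753.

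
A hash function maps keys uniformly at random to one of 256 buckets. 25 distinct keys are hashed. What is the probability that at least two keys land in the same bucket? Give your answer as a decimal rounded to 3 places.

0.702

It's easier to compute the probability that all 25 are distinct.
P(all distinct) = 256/256 · 255/256 · ··· · 232/256 ≈ 0.298.
So the probability of at least one match is 1 − 0.298 = 0.702.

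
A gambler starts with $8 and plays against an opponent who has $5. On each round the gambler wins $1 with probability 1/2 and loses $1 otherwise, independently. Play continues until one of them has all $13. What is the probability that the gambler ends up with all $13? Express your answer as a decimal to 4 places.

With a fair step, P(i) = ½P(i−1) + ½P(i+1) with P(0)=0, P(13)=1 has the linear solution P(i) = i/13.
P(8) = 8/13 ≈ 0.6154.

0.6154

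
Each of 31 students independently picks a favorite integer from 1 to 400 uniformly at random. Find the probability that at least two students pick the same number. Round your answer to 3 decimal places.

It's easier to compute the probability that all 31 are distinct.
P(all distinct) = 400/400 · 399/400 · ··· · 370/400 ≈ 0.303.
So the probability of at least one match is 1 − 0.303 = 0.697.

0.697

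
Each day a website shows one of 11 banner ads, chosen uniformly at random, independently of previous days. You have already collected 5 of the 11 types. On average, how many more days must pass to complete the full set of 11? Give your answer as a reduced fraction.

Starting from 5 distinct types, each trial gives a new one with probability (11−i)/11 when i types are held, so the wait for the next new type is 11/(11−i).
E = 11/6 + 11/5 + 11/4 + 11/3 + 11/2 + 11/1 = 539/20.

539/20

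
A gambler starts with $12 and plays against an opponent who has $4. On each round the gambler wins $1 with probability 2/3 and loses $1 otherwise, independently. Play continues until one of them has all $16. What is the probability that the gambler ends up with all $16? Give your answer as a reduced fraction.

4368/4369

Let r = q/p = (1/3)/(2/3) = 1/2. The recurrence P(i) = p·P(i+1) + q·P(i−1) with P(0)=0, P(16)=1 gives P(i) = (1 − r^i)/(1 − r^16).
P(12) = (1 − (1/2)^12) / (1 − (1/2)^16) = 4368/4369.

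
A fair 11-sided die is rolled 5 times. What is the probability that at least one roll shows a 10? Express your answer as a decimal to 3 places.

0.379

P(no roll shows a 10) = (10/11)^5 ≈ 0.621.
P(at least one) = 1 − 0.621 = 0.379.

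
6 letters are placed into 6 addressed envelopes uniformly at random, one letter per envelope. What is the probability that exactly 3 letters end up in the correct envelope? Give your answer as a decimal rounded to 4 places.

0.0556

Choose which 3 of the 6 are fixed: C(6,3) = 20 ways.
The remaining 3 must have no fixed point: D(3) = 2.
P = 20·2/720 = 1/18 ≈ 0.0556.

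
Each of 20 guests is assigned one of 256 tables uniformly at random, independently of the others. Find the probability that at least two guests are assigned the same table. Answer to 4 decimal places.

It's easier to compute the probability that all 20 are distinct.
P(all distinct) = 256/256 · 255/256 · ··· · 237/256 ≈ 0.4668.
So the probability of at least one match is 1 − 0.4668 = 0.5332.

0.5332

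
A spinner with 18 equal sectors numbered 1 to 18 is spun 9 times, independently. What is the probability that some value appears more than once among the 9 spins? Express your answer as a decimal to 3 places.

0.911

P(all 9 different) = 18/18 · 17/18 · ··· · 10/18 ≈ 0.089.
P(at least two equal) = 1 − 0.089 = 0.911.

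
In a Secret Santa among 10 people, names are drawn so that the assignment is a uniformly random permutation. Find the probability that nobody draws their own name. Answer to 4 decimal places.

0.3679

This is the derangement probability: permutations of 10 with no fixed point.
D(10) = 10! · (1 − 1/1! + 1/2! − ··· + (−1)^10/10!) = 1334961.
P = 1334961/3628800 = 16481/44800 ≈ 0.3679.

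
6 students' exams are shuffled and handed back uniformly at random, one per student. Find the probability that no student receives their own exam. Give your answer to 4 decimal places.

0.3681

This is the derangement probability: permutations of 6 with no fixed point.
D(6) = 6! · (1 − 1/1! + 1/2! − ··· + (−1)^6/6!) = 265.
P = 265/720 = 53/144 ≈ 0.3681.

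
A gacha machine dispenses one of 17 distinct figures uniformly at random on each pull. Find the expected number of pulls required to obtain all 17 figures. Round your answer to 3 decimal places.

After i distinct types are collected, each trial gives a new one with probability (17−i)/17, so the expected wait for the next new type is 17/(17−i).
E = 17/17 + 17/16 + 17/15 + 17/14 + 17/13 + 17/12 + 17/11 + 17/10 + 17/9 + 17/8 + 17/7 + 17/6 + 17/5 + 17/4 + 17/3 + 17/2 + 17/1 = 42142223/720720 ≈ 58.472.

58.472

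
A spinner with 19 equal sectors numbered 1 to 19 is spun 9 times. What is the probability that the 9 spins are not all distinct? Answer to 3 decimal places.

P(all 9 different) = 19/19 · 18/19 · ··· · 11/19 ≈ 0.104.
P(at least two equal) = 1 − 0.104 = 0.896.

0.896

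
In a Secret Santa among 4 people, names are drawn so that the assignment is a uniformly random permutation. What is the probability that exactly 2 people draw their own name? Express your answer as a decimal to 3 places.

0.250

Choose which 2 of the 4 are fixed: C(4,2) = 6 ways.
The remaining 2 must have no fixed point: D(2) = 1.
P = 6·1/24 = 1/4 ≈ 0.250.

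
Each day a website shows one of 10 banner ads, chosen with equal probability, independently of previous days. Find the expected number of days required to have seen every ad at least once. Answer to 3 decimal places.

29.290

After i distinct types are collected, each trial gives a new one with probability (10−i)/10, so the expected wait for the next new type is 10/(10−i).
E = 10/10 + 10/9 + 10/8 + 10/7 + 10/6 + 10/5 + 10/4 + 10/3 + 10/2 + 10/1 = 7381/252 ≈ 29.290.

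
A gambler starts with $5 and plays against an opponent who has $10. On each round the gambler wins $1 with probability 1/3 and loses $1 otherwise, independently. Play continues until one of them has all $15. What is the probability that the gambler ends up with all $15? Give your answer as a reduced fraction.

1/1057

Let r = q/p = (2/3)/(1/3) = 2. The recurrence P(i) = p·P(i+1) + q·P(i−1) with P(0)=0, P(15)=1 gives P(i) = (1 − r^i)/(1 − r^15).
P(5) = (1 − (2)^5) / (1 − (2)^15) = 1/1057.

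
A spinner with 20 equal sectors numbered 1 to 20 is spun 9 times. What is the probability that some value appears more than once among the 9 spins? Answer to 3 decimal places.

P(all 9 different) = 20/20 · 19/20 · ··· · 12/20 ≈ 0.119.
P(at least two equal) = 1 − 0.119 = 0.881.

0.881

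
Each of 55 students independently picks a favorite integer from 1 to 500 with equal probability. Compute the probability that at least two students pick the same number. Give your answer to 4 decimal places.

0.9542

It's easier to compute the probability that all 55 are distinct.
P(all distinct) = 500/500 · 499/500 · ··· · 446/500 ≈ 0.0458.
So the probability of at least one match is 1 − 0.0458 = 0.9542.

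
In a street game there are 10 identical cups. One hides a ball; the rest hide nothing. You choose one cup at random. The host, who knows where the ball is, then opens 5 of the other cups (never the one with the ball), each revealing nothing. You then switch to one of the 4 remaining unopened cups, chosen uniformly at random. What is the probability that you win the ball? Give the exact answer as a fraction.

Your original cup holds the ball with probability 1/10, so the other 9 collectively hold it with probability 9/10.
The host can always find 5 empty cups to open, so the reveals don't change that 9/10; it is now spread over the 4 remaining unopened cups.
P(win by switching) = (9/10) · (1/4) = 9/40.

9/40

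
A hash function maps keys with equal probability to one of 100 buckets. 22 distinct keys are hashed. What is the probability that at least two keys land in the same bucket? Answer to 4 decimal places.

0.9176

It's easier to compute the probability that all 22 are distinct.
P(all distinct) = 100/100 · 99/100 · ··· · 79/100 ≈ 0.0824.
So the probability of at least one match is 1 − 0.0824 = 0.9176.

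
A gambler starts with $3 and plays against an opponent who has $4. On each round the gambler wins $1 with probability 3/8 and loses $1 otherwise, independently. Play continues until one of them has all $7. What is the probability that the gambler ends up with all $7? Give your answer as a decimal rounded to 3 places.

0.105

Let r = q/p = (5/8)/(3/8) = 5/3. The recurrence P(i) = p·P(i+1) + q·P(i−1) with P(0)=0, P(7)=1 gives P(i) = (1 − r^i)/(1 − r^7).
P(3) = (1 − (5/3)^3) / (1 − (5/3)^7) = 3969/37969 ≈ 0.105.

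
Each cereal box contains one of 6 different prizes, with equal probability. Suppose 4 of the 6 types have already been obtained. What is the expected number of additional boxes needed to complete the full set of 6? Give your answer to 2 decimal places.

9.00

Starting from 4 distinct types, each trial gives a new one with probability (6−i)/6 when i types are held, so the wait for the next new type is 6/(6−i).
E = 6/2 + 6/1 = 9 ≈ 9.00.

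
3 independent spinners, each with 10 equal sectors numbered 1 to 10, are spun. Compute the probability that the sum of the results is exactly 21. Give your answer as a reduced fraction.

11/200

There are 10^3 = 1000 equally likely outcomes.
The number of ordered 3-tuples from {1,…,10} summing to 21 is 55.
P(sum = 21) = 55/1000 = 11/200.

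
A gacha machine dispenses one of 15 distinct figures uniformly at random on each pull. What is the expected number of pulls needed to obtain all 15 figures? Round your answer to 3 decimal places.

49.773

After i distinct types are collected, each trial gives a new one with probability (15−i)/15, so the expected wait for the next new type is 15/(15−i).
E = 15/15 + 15/14 + 15/13 + 15/12 + 15/11 + 15/10 + 15/9 + 15/8 + 15/7 + 15/6 + 15/5 + 15/4 + 15/3 + 15/2 + 15/1 = 1195757/24024 ≈ 49.773.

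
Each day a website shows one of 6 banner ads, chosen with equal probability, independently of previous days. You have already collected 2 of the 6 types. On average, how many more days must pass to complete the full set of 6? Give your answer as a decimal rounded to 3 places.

Starting from 2 distinct types, each trial gives a new one with probability (6−i)/6 when i types are held, so the wait for the next new type is 6/(6−i).
E = 6/4 + 6/3 + 6/2 + 6/1 = 25/2 ≈ 12.500.

12.500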